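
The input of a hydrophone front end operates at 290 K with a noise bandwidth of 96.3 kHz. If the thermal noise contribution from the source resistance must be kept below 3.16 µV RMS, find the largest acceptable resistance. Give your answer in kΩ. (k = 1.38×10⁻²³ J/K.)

6.48 kΩ

Johnson–Nyquist: V_n = √(4kTRB) ⇒ R = V_n² / (4kTB)
4kTB = 4 × 1.38×10⁻²³ × 290 × 9.63×10⁴ = 1.54×10⁻¹⁵
R = (3.16×10⁻⁶)² / 1.54×10⁻¹⁵ = 6.48×10³ Ω = 6.48 kΩ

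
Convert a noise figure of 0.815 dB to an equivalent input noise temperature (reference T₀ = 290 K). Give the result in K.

59.9 K

F = 10^(0.815/10) = 1.20642
T_e = (F − 1)·T₀ = (1.20642 − 1) × 290 = 59.9 K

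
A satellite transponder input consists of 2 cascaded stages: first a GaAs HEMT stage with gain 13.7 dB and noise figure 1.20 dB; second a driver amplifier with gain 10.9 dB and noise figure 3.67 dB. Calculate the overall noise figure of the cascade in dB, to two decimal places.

Convert to linear (a loss of L dB is a gain of −L dB): F_i = 10^(NF_i/10), G_i = 10^(G_i,dB/10)
  Stage 1: F_1 = 10^(1.20/10) = 1.318, G_1 = 10^(13.7/10) = 23.44
  Stage 2: F_2 = 10^(3.67/10) = 2.328, G_2 = 10^(10.9/10) = 12.30
Friis cascade:
  F = 1.318 + (2.328 − 1)/23.44 = 1.375
NF = 10 log₁₀(1.375) = 1.38 dB

1.38 dB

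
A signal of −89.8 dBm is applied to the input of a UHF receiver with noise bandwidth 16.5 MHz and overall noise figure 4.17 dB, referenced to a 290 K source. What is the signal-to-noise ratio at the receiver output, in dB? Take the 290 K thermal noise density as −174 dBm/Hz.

7.9 dB

Noise floor: N = −174 + 10 log₁₀(B) + NF
10 log₁₀(1.65×10⁷) = 72.17 dB
N = −174 + 72.17 + 4.17 = −97.66 dBm
SNR = P_sig − N = −89.8 − (−97.66) = 7.86 dB → 7.9 dB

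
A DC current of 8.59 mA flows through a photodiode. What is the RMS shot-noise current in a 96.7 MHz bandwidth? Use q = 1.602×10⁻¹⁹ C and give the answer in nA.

I_n = √(2qI·B)
2qI·B = 2 × 1.602×10⁻¹⁹ × 8.59×10⁻³ × 9.67×10⁷ = 2.66×10⁻¹³ A²
I_n = √(2.66×10⁻¹³) = 5.16×10⁻⁷ A = 516 nA

516 nA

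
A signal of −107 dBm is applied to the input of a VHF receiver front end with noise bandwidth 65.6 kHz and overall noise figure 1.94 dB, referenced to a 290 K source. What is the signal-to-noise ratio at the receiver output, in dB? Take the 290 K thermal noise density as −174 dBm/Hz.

Noise floor: N = −174 + 10 log₁₀(B) + NF
10 log₁₀(6.56×10⁴) = 48.17 dB
N = −174 + 48.17 + 1.94 = −123.89 dBm
SNR = P_sig − N = −107 − (−123.89) = 16.89 dB → 16.9 dB

16.9 dB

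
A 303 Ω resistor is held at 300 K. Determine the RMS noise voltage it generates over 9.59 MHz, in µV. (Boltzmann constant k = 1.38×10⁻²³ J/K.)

V_n = √(4kTRB)
4kTRB = 4 × 1.38×10⁻²³ × 300 × 3.03×10² × 9.59×10⁶ = 4.81×10⁻¹¹ V²
V_n = √(4.81×10⁻¹¹) = 6.94×10⁻⁶ V = 6.94 µV

6.94 µV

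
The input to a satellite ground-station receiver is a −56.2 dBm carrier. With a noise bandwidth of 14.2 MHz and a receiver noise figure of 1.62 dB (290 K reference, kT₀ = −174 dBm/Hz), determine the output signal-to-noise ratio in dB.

Noise floor: N = −174 + 10 log₁₀(B) + NF
10 log₁₀(1.42×10⁷) = 71.52 dB
N = −174 + 71.52 + 1.62 = −100.86 dBm
SNR = P_sig − N = −56.2 − (−100.86) = 44.66 dB → 44.7 dB

44.7 dB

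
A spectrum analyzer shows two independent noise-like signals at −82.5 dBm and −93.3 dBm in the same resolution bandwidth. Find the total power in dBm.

Convert to linear, add, convert back:
P₁ = 5.62×10⁻¹² W, P₂ = 4.68×10⁻¹³ W
P_tot = 6.09×10⁻¹² W → 10 log₁₀(P_tot / 10⁻³) = −82.2 dBm

−82.2 dBm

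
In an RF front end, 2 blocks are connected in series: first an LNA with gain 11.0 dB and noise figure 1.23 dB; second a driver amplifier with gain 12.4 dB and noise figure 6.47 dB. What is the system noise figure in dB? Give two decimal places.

Convert to linear (a loss of L dB is a gain of −L dB): F_i = 10^(NF_i/10), G_i = 10^(G_i,dB/10)
  Stage 1: F_1 = 10^(1.23/10) = 1.327, G_1 = 10^(11.0/10) = 12.59
  Stage 2: F_2 = 10^(6.47/10) = 4.436, G_2 = 10^(12.4/10) = 17.38
Friis cascade:
  F = 1.327 + (4.436 − 1)/12.59 = 1.600
NF = 10 log₁₀(1.600) = 2.04 dB

2.04 dB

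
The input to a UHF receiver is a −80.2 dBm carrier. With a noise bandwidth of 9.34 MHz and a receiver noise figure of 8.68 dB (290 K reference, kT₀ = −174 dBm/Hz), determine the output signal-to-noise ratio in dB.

15.4 dB

Noise floor: N = −174 + 10 log₁₀(B) + NF
10 log₁₀(9.34×10⁶) = 69.7 dB
N = −174 + 69.7 + 8.68 = −95.62 dBm
SNR = P_sig − N = −80.2 − (−95.62) = 15.42 dB → 15.4 dB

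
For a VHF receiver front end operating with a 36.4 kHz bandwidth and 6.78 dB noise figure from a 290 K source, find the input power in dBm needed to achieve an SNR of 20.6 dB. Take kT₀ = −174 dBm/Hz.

−101.0 dBm

Sensitivity = −174 + 10 log₁₀(B) + NF + SNR_min
= −174 + 45.61 + 6.78 + 20.6
= −101.01 dBm → −101.0 dBm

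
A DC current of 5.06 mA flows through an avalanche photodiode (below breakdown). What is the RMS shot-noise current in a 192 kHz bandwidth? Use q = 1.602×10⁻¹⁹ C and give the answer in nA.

I_n = √(2qI·B)
2qI·B = 2 × 1.602×10⁻¹⁹ × 5.06×10⁻³ × 1.92×10⁵ = 3.11×10⁻¹⁶ A²
I_n = √(3.11×10⁻¹⁶) = 1.76×10⁻⁸ A = 17.6 nA

17.6 nA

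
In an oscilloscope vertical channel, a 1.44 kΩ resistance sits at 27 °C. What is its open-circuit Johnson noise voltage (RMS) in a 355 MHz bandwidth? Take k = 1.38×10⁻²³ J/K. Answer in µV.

T = 27 °C + 273.15 = 300.15 K
V_n = √(4kTRB)
4kTRB = 4 × 1.38×10⁻²³ × 300.15 × 1.44×10³ × 3.55×10⁸ = 8.47×10⁻⁹ V²
V_n = √(8.47×10⁻⁹) = 9.20×10⁻⁵ V = 92.0 µV

92.0 µV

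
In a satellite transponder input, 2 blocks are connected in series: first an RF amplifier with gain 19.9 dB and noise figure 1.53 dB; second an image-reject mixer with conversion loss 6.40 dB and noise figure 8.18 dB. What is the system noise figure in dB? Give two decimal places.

1.70 dB

Convert to linear (a loss of L dB is a gain of −L dB): F_i = 10^(NF_i/10), G_i = 10^(G_i,dB/10)
  Stage 1: F_1 = 10^(1.53/10) = 1.422, G_1 = 10^(19.9/10) = 97.72
  Stage 2: F_2 = 10^(8.18/10) = 6.577, G_2 = 10^(−6.40/10) = 0.2291
Friis cascade:
  F = 1.422 + (6.577 − 1)/97.72 = 1.479
NF = 10 log₁₀(1.479) = 1.70 dB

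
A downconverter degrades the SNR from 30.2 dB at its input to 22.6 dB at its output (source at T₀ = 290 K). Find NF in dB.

7.6 dB

NF (dB) = SNR_in(dB) − SNR_out(dB) when the source is at T₀
NF = 30.2 − 22.6 = 7.6 dB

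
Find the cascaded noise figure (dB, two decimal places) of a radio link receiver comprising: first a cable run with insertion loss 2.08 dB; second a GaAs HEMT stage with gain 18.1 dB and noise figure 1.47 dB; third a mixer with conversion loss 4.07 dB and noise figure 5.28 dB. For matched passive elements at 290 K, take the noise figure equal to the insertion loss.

Convert to linear (a loss of L dB is a gain of −L dB): F_i = 10^(NF_i/10), G_i = 10^(G_i,dB/10)
  Stage 1: F_1 = 10^(2.08/10) = 1.614, G_1 = 10^(−2.08/10) = 0.6194
  Stage 2: F_2 = 10^(1.47/10) = 1.403, G_2 = 10^(18.1/10) = 64.57
  Stage 3: F_3 = 10^(5.28/10) = 3.373, G_3 = 10^(−4.07/10) = 0.3917
Friis cascade:
  F = 1.614 + (1.403 − 1)/0.6194 + (3.373 − 1)/39.99 = 2.324
NF = 10 log₁₀(2.324) = 3.66 dB

3.66 dB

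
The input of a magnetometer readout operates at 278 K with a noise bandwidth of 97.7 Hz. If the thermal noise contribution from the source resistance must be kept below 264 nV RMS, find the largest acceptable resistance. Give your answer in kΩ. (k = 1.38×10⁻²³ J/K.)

46.5 kΩ

Johnson–Nyquist: V_n = √(4kTRB) ⇒ R = V_n² / (4kTB)
4kTB = 4 × 1.38×10⁻²³ × 278 × 9.77×10¹ = 1.50×10⁻¹⁸
R = (2.64×10⁻⁷)² / 1.50×10⁻¹⁸ = 4.65×10⁴ Ω = 46.5 kΩ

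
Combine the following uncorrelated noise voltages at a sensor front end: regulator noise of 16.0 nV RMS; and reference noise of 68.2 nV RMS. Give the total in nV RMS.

Uncorrelated sources add in power (mean-square): V_tot = √(ΣV_i²)
V_tot = √[(1.60×10⁻⁸)² + (6.82×10⁻⁸)²] = 7.01×10⁻⁸ V = 70.1 nV

70.1 nV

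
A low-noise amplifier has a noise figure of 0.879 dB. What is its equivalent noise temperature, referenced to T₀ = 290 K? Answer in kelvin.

65.1 K

F = 10^(0.879/10) = 1.22433
T_e = (F − 1)·T₀ = (1.22433 − 1) × 290 = 65.1 K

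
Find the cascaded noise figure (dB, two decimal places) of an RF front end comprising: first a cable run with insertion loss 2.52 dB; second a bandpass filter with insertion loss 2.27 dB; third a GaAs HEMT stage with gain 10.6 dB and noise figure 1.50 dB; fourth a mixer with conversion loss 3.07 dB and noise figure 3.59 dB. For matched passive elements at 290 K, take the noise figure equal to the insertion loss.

6.62 dB

Convert to linear (a loss of L dB is a gain of −L dB): F_i = 10^(NF_i/10), G_i = 10^(G_i,dB/10)
  Stage 1: F_1 = 10^(2.52/10) = 1.786, G_1 = 10^(−2.52/10) = 0.5598
  Stage 2: F_2 = 10^(2.27/10) = 1.687, G_2 = 10^(−2.27/10) = 0.5929
  Stage 3: F_3 = 10^(1.50/10) = 1.413, G_3 = 10^(10.6/10) = 11.48
  Stage 4: F_4 = 10^(3.59/10) = 2.286, G_4 = 10^(−3.07/10) = 0.4932
Friis cascade:
  F = 1.786 + (1.687 − 1)/0.5598 + (1.413 − 1)/0.3319 + (2.286 − 1)/3.811 = 4.593
NF = 10 log₁₀(4.593) = 6.62 dB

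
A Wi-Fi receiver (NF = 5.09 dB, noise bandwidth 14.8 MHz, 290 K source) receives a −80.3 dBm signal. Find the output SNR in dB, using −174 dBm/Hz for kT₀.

Noise floor: N = −174 + 10 log₁₀(B) + NF
10 log₁₀(1.48×10⁷) = 71.7 dB
N = −174 + 71.7 + 5.09 = −97.21 dBm
SNR = P_sig − N = −80.3 − (−97.21) = 16.91 dB → 16.9 dB

16.9 dB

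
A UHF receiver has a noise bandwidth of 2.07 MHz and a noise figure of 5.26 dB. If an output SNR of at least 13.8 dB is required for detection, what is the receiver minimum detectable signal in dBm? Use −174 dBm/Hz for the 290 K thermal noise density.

Sensitivity = −174 + 10 log₁₀(B) + NF + SNR_min
= −174 + 63.16 + 5.26 + 13.8
= −91.78 dBm → −91.8 dBm

−91.8 dBm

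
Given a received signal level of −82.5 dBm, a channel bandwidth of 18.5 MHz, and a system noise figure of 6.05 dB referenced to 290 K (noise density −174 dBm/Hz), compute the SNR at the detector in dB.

12.8 dB

Noise floor: N = −174 + 10 log₁₀(B) + NF
10 log₁₀(1.85×10⁷) = 72.67 dB
N = −174 + 72.67 + 6.05 = −95.28 dBm
SNR = P_sig − N = −82.5 − (−95.28) = 12.78 dB → 12.8 dB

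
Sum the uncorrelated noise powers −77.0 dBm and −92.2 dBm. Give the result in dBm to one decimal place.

−76.9 dBm

Convert to linear, add, convert back:
P₁ = 2.00×10⁻¹¹ W, P₂ = 6.03×10⁻¹³ W
P_tot = 2.06×10⁻¹¹ W → 10 log₁₀(P_tot / 10⁻³) = −76.9 dBm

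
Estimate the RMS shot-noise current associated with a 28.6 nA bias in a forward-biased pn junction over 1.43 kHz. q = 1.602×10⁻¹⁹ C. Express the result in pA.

I_n = √(2qI·B)
2qI·B = 2 × 1.602×10⁻¹⁹ × 2.86×10⁻⁸ × 1.43×10³ = 1.31×10⁻²³ A²
I_n = √(1.31×10⁻²³) = 3.62×10⁻¹² A = 3.62 pA

3.62 pA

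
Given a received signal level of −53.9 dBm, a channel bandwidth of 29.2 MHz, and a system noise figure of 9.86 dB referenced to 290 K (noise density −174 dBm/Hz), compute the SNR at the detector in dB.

Noise floor: N = −174 + 10 log₁₀(B) + NF
10 log₁₀(2.92×10⁷) = 74.65 dB
N = −174 + 74.65 + 9.86 = −89.49 dBm
SNR = P_sig − N = −53.9 − (−89.49) = 35.59 dB → 35.6 dB

35.6 dB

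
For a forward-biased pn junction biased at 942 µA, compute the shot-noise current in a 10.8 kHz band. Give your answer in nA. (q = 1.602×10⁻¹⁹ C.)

1.81 nA

I_n = √(2qI·B)
2qI·B = 2 × 1.602×10⁻¹⁹ × 9.42×10⁻⁴ × 1.08×10⁴ = 3.26×10⁻¹⁸ A²
I_n = √(3.26×10⁻¹⁸) = 1.81×10⁻⁹ A = 1.81 nA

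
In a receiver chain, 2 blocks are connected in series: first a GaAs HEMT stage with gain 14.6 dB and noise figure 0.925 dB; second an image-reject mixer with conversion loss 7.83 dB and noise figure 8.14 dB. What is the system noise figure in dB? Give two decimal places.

Convert to linear (a loss of L dB is a gain of −L dB): F_i = 10^(NF_i/10), G_i = 10^(G_i,dB/10)
  Stage 1: F_1 = 10^(0.925/10) = 1.237, G_1 = 10^(14.6/10) = 28.84
  Stage 2: F_2 = 10^(8.14/10) = 6.516, G_2 = 10^(−7.83/10) = 0.1648
Friis cascade:
  F = 1.237 + (6.516 − 1)/28.84 = 1.429
NF = 10 log₁₀(1.429) = 1.55 dB

1.55 dB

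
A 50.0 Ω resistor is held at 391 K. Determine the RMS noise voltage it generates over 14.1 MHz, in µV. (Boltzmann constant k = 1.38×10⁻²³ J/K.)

V_n = √(4kTRB)
4kTRB = 4 × 1.38×10⁻²³ × 391 × 5.00×10¹ × 1.41×10⁷ = 1.52×10⁻¹¹ V²
V_n = √(1.52×10⁻¹¹) = 3.90×10⁻⁶ V = 3.90 µV

3.90 µV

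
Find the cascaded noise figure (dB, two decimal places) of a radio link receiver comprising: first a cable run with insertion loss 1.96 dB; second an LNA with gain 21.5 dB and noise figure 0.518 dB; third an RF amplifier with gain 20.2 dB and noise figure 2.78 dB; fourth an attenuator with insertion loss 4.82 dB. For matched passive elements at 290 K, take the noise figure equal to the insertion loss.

Convert to linear (a loss of L dB is a gain of −L dB): F_i = 10^(NF_i/10), G_i = 10^(G_i,dB/10)
  Stage 1: F_1 = 10^(1.96/10) = 1.570, G_1 = 10^(−1.96/10) = 0.6368
  Stage 2: F_2 = 10^(0.518/10) = 1.127, G_2 = 10^(21.5/10) = 141.3
  Stage 3: F_3 = 10^(2.78/10) = 1.897, G_3 = 10^(20.2/10) = 104.7
  Stage 4: F_4 = 10^(4.82/10) = 3.034, G_4 = 10^(−4.82/10) = 0.3296
Friis cascade:
  F = 1.570 + (1.127 − 1)/0.6368 + (1.897 − 1)/89.95 + (3.034 − 1)/9419 = 1.779
NF = 10 log₁₀(1.779) = 2.50 dB

2.50 dB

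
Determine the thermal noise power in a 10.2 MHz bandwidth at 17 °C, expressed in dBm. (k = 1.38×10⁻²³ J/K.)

−103.9 dBm

T = 17 °C + 273.15 = 290.15 K
P_n = kTB = 1.38×10⁻²³ × 290.15 × 1.02×10⁷ = 4.08×10⁻¹⁴ W
In dBm: 10 log₁₀(4.08×10⁻¹⁴ / 10⁻³) = −103.9 dBm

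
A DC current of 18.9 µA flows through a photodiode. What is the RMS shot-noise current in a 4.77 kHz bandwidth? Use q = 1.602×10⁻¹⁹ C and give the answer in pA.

170 pA

I_n = √(2qI·B)
2qI·B = 2 × 1.602×10⁻¹⁹ × 1.89×10⁻⁵ × 4.77×10³ = 2.89×10⁻²⁰ A²
I_n = √(2.89×10⁻²⁰) = 1.70×10⁻¹⁰ A = 170 pA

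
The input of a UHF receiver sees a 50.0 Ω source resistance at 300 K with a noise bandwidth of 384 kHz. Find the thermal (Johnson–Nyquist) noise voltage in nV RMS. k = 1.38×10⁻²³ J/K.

564 nV

V_n = √(4kTRB)
4kTRB = 4 × 1.38×10⁻²³ × 300 × 5.00×10¹ × 3.84×10⁵ = 3.18×10⁻¹³ V²
V_n = √(3.18×10⁻¹³) = 5.64×10⁻⁷ V = 564 nV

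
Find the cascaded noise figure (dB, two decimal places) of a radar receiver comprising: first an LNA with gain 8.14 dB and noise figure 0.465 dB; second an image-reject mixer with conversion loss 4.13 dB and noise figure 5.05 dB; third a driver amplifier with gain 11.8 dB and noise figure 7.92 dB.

Convert to linear (a loss of L dB is a gain of −L dB): F_i = 10^(NF_i/10), G_i = 10^(G_i,dB/10)
  Stage 1: F_1 = 10^(0.465/10) = 1.113, G_1 = 10^(8.14/10) = 6.516
  Stage 2: F_2 = 10^(5.05/10) = 3.199, G_2 = 10^(−4.13/10) = 0.3864
  Stage 3: F_3 = 10^(7.92/10) = 6.194, G_3 = 10^(11.8/10) = 15.14
Friis cascade:
  F = 1.113 + (3.199 − 1)/6.516 + (6.194 − 1)/2.518 = 3.514
NF = 10 log₁₀(3.514) = 5.46 dB

5.46 dB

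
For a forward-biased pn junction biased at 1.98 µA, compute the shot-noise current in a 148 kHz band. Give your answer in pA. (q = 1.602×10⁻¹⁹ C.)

I_n = √(2qI·B)
2qI·B = 2 × 1.602×10⁻¹⁹ × 1.98×10⁻⁶ × 1.48×10⁵ = 9.39×10⁻²⁰ A²
I_n = √(9.39×10⁻²⁰) = 3.06×10⁻¹⁰ A = 306 pA

306 pA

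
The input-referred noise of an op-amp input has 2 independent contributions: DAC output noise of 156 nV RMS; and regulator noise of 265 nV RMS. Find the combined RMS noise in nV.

308 nV

Uncorrelated sources add in power (mean-square): V_tot = √(ΣV_i²)
V_tot = √[(1.56×10⁻⁷)² + (2.65×10⁻⁷)²] = 3.08×10⁻⁷ V = 308 nV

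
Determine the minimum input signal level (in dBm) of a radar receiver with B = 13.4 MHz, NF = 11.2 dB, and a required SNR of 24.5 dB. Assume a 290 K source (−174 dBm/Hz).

−67.0 dBm

Sensitivity = −174 + 10 log₁₀(B) + NF + SNR_min
= −174 + 71.27 + 11.2 + 24.5
= −67.03 dBm → −67.0 dBm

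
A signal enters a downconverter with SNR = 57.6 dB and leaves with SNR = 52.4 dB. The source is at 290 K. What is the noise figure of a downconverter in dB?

5.2 dB

NF (dB) = SNR_in(dB) − SNR_out(dB) when the source is at T₀
NF = 57.6 − 52.4 = 5.2 dB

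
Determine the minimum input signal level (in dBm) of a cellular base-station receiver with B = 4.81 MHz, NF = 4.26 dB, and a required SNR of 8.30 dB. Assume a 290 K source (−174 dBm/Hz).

Sensitivity = −174 + 10 log₁₀(B) + NF + SNR_min
= −174 + 66.82 + 4.26 + 8.30
= −94.62 dBm → −94.6 dBm

−94.6 dBm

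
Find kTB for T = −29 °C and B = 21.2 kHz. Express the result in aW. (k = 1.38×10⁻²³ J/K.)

T = −29 °C + 273.15 = 244.15 K
P_n = kTB = 1.38×10⁻²³ × 244.15 × 2.12×10⁴ = 7.14×10⁻¹⁷ W = 71.4 aW

71.4 aW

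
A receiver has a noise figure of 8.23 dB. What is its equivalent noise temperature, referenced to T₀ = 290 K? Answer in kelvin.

1639 K

F = 10^(8.23/10) = 6.65273
T_e = (F − 1)·T₀ = (6.65273 − 1) × 290 = 1639 K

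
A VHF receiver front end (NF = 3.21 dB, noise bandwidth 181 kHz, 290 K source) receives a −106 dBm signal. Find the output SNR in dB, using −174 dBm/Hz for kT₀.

Noise floor: N = −174 + 10 log₁₀(B) + NF
10 log₁₀(1.81×10⁵) = 52.58 dB
N = −174 + 52.58 + 3.21 = −118.21 dBm
SNR = P_sig − N = −106 − (−118.21) = 12.21 dB → 12.2 dB

12.2 dB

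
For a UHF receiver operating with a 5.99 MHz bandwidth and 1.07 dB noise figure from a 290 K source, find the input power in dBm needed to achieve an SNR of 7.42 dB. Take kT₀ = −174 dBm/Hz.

−97.7 dBm

Sensitivity = −174 + 10 log₁₀(B) + NF + SNR_min
= −174 + 67.77 + 1.07 + 7.42
= −97.74 dBm → −97.7 dBm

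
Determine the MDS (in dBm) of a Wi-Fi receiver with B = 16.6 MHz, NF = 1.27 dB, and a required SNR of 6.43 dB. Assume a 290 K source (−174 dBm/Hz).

−94.1 dBm

Sensitivity = −174 + 10 log₁₀(B) + NF + SNR_min
= −174 + 72.2 + 1.27 + 6.43
= −94.10 dBm → −94.1 dBm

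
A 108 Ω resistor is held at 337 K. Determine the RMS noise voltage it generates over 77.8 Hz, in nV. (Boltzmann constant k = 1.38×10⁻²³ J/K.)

V_n = √(4kTRB)
4kTRB = 4 × 1.38×10⁻²³ × 337 × 1.08×10² × 7.78×10¹ = 1.56×10⁻¹⁶ V²
V_n = √(1.56×10⁻¹⁶) = 1.25×10⁻⁸ V = 12.5 nV

12.5 nV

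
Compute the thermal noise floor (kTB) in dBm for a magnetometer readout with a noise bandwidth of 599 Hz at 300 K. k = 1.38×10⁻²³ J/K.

P_n = kTB = 1.38×10⁻²³ × 300 × 5.99×10² = 2.48×10⁻¹⁸ W
In dBm: 10 log₁₀(2.48×10⁻¹⁸ / 10⁻³) = −146.1 dBm

−146.1 dBm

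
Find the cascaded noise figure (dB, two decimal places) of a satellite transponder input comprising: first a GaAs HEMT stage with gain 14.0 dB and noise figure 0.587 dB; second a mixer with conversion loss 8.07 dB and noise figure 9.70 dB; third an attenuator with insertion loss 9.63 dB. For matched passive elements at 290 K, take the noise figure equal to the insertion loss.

Convert to linear (a loss of L dB is a gain of −L dB): F_i = 10^(NF_i/10), G_i = 10^(G_i,dB/10)
  Stage 1: F_1 = 10^(0.587/10) = 1.145, G_1 = 10^(14.0/10) = 25.12
  Stage 2: F_2 = 10^(9.70/10) = 9.333, G_2 = 10^(−8.07/10) = 0.1560
  Stage 3: F_3 = 10^(9.63/10) = 9.183, G_3 = 10^(−9.63/10) = 0.1089
Friis cascade:
  F = 1.145 + (9.333 − 1)/25.12 + (9.183 − 1)/3.917 = 3.565
NF = 10 log₁₀(3.565) = 5.52 dB

5.52 dB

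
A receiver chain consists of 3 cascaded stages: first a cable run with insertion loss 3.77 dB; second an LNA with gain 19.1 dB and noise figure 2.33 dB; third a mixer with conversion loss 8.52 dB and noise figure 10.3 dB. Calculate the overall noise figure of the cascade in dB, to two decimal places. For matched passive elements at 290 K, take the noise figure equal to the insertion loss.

Convert to linear (a loss of L dB is a gain of −L dB): F_i = 10^(NF_i/10), G_i = 10^(G_i,dB/10)
  Stage 1: F_1 = 10^(3.77/10) = 2.382, G_1 = 10^(−3.77/10) = 0.4198
  Stage 2: F_2 = 10^(2.33/10) = 1.710, G_2 = 10^(19.1/10) = 81.28
  Stage 3: F_3 = 10^(10.3/10) = 10.72, G_3 = 10^(−8.52/10) = 0.1406
Friis cascade:
  F = 2.382 + (1.710 − 1)/0.4198 + (10.72 − 1)/34.12 = 4.359
NF = 10 log₁₀(4.359) = 6.39 dB

6.39 dB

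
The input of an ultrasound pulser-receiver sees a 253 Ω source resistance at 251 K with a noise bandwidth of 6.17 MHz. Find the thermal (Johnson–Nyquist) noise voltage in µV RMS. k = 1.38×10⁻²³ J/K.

4.65 µV

V_n = √(4kTRB)
4kTRB = 4 × 1.38×10⁻²³ × 251 × 2.53×10² × 6.17×10⁶ = 2.16×10⁻¹¹ V²
V_n = √(2.16×10⁻¹¹) = 4.65×10⁻⁶ V = 4.65 µV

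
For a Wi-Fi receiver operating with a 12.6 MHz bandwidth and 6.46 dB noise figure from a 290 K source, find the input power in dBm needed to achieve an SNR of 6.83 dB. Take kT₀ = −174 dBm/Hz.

Sensitivity = −174 + 10 log₁₀(B) + NF + SNR_min
= −174 + 71 + 6.46 + 6.83
= −89.71 dBm → −89.7 dBm

−89.7 dBm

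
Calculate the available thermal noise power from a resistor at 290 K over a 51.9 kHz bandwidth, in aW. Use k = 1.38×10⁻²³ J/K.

P_n = kTB = 1.38×10⁻²³ × 290 × 5.19×10⁴ = 2.08×10⁻¹⁶ W = 208 aW

208 aW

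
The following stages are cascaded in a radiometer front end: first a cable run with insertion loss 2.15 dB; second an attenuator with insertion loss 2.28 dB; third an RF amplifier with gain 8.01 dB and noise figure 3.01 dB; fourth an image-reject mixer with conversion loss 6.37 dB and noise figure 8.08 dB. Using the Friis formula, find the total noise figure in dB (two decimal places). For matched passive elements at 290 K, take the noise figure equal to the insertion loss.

Convert to linear (a loss of L dB is a gain of −L dB): F_i = 10^(NF_i/10), G_i = 10^(G_i,dB/10)
  Stage 1: F_1 = 10^(2.15/10) = 1.641, G_1 = 10^(−2.15/10) = 0.6095
  Stage 2: F_2 = 10^(2.28/10) = 1.690, G_2 = 10^(−2.28/10) = 0.5916
  Stage 3: F_3 = 10^(3.01/10) = 2.000, G_3 = 10^(8.01/10) = 6.324
  Stage 4: F_4 = 10^(8.08/10) = 6.427, G_4 = 10^(−6.37/10) = 0.2307
Friis cascade:
  F = 1.641 + (1.690 − 1)/0.6095 + (2.000 − 1)/0.3606 + (6.427 − 1)/2.280 = 7.926
NF = 10 log₁₀(7.926) = 8.99 dB

8.99 dB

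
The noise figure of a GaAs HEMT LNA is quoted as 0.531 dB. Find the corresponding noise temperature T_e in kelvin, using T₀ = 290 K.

F = 10^(0.531/10) = 1.13006
T_e = (F − 1)·T₀ = (1.13006 − 1) × 290 = 37.7 K

37.7 K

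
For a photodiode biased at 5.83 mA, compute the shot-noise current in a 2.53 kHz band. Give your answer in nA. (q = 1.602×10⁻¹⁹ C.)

2.17 nA

I_n = √(2qI·B)
2qI·B = 2 × 1.602×10⁻¹⁹ × 5.83×10⁻³ × 2.53×10³ = 4.73×10⁻¹⁸ A²
I_n = √(4.73×10⁻¹⁸) = 2.17×10⁻⁹ A = 2.17 nA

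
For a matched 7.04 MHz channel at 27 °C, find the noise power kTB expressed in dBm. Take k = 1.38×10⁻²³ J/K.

T = 27 °C + 273.15 = 300.15 K
P_n = kTB = 1.38×10⁻²³ × 300.15 × 7.04×10⁶ = 2.92×10⁻¹⁴ W
In dBm: 10 log₁₀(2.92×10⁻¹⁴ / 10⁻³) = −105.4 dBm

−105.4 dBm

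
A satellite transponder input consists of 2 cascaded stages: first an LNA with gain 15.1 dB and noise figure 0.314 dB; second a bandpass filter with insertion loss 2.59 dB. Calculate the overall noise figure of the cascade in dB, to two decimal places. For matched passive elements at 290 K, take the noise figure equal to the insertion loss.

Convert to linear (a loss of L dB is a gain of −L dB): F_i = 10^(NF_i/10), G_i = 10^(G_i,dB/10)
  Stage 1: F_1 = 10^(0.314/10) = 1.075, G_1 = 10^(15.1/10) = 32.36
  Stage 2: F_2 = 10^(2.59/10) = 1.816, G_2 = 10^(−2.59/10) = 0.5508
Friis cascade:
  F = 1.075 + (1.816 − 1)/32.36 = 1.100
NF = 10 log₁₀(1.100) = 0.41 dB

0.41 dB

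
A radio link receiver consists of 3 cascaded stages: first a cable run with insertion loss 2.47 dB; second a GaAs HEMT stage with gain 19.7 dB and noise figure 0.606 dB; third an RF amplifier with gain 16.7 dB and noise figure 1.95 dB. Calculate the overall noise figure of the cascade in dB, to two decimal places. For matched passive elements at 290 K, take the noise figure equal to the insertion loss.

Convert to linear (a loss of L dB is a gain of −L dB): F_i = 10^(NF_i/10), G_i = 10^(G_i,dB/10)
  Stage 1: F_1 = 10^(2.47/10) = 1.766, G_1 = 10^(−2.47/10) = 0.5662
  Stage 2: F_2 = 10^(0.606/10) = 1.150, G_2 = 10^(19.7/10) = 93.33
  Stage 3: F_3 = 10^(1.95/10) = 1.567, G_3 = 10^(16.7/10) = 46.77
Friis cascade:
  F = 1.766 + (1.150 − 1)/0.5662 + (1.567 − 1)/52.84 = 2.041
NF = 10 log₁₀(2.041) = 3.10 dB

3.10 dB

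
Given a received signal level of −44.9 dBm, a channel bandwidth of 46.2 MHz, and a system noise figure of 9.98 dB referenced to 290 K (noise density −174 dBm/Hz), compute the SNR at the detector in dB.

42.5 dB

Noise floor: N = −174 + 10 log₁₀(B) + NF
10 log₁₀(4.62×10⁷) = 76.65 dB
N = −174 + 76.65 + 9.98 = −87.37 dBm
SNR = P_sig − N = −44.9 − (−87.37) = 42.47 dB → 42.5 dB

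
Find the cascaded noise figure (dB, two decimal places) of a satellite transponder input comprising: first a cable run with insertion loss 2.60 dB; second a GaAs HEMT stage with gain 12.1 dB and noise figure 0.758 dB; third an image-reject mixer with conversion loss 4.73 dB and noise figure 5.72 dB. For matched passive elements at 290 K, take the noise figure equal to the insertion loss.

3.93 dB

Convert to linear (a loss of L dB is a gain of −L dB): F_i = 10^(NF_i/10), G_i = 10^(G_i,dB/10)
  Stage 1: F_1 = 10^(2.60/10) = 1.820, G_1 = 10^(−2.60/10) = 0.5495
  Stage 2: F_2 = 10^(0.758/10) = 1.191, G_2 = 10^(12.1/10) = 16.22
  Stage 3: F_3 = 10^(5.72/10) = 3.733, G_3 = 10^(−4.73/10) = 0.3365
Friis cascade:
  F = 1.820 + (1.191 − 1)/0.5495 + (3.733 − 1)/8.913 = 2.473
NF = 10 log₁₀(2.473) = 3.93 dB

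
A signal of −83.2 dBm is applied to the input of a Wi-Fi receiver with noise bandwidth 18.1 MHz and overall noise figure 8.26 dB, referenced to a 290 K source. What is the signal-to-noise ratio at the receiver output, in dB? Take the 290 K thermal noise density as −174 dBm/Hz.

Noise floor: N = −174 + 10 log₁₀(B) + NF
10 log₁₀(1.81×10⁷) = 72.58 dB
N = −174 + 72.58 + 8.26 = −93.16 dBm
SNR = P_sig − N = −83.2 − (−93.16) = 9.96 dB → 10.0 dB

10.0 dB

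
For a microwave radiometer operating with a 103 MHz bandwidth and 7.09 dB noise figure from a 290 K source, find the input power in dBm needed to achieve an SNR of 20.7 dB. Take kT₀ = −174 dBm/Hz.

−66.1 dBm

Sensitivity = −174 + 10 log₁₀(B) + NF + SNR_min
= −174 + 80.13 + 7.09 + 20.7
= −66.08 dBm → −66.1 dBm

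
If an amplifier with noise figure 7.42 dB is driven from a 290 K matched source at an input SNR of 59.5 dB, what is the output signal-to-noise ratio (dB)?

52.08 dB

By definition F = SNR_in/SNR_out, so in dB: SNR_out = SNR_in − NF
SNR_out = 59.5 − 7.42 = 52.08 dB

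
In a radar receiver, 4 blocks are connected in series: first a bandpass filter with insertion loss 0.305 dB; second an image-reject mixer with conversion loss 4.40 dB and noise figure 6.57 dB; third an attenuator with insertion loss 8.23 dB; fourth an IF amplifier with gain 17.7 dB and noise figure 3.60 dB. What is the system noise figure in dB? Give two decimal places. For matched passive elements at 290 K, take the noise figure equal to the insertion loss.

Convert to linear (a loss of L dB is a gain of −L dB): F_i = 10^(NF_i/10), G_i = 10^(G_i,dB/10)
  Stage 1: F_1 = 10^(0.305/10) = 1.073, G_1 = 10^(−0.305/10) = 0.9322
  Stage 2: F_2 = 10^(6.57/10) = 4.539, G_2 = 10^(−4.40/10) = 0.3631
  Stage 3: F_3 = 10^(8.23/10) = 6.653, G_3 = 10^(−8.23/10) = 0.1503
  Stage 4: F_4 = 10^(3.60/10) = 2.291, G_4 = 10^(17.7/10) = 58.88
Friis cascade:
  F = 1.073 + (4.539 − 1)/0.9322 + (6.653 − 1)/0.3385 + (2.291 − 1)/0.05087 = 46.94
NF = 10 log₁₀(46.94) = 16.72 dB

16.72 dB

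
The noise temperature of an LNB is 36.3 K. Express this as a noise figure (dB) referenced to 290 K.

F = 1 + T_e/T₀ = 1 + 36.3/290 = 1.12517
NF = 10 log₁₀(1.12517) = 0.512 dB

0.512 dB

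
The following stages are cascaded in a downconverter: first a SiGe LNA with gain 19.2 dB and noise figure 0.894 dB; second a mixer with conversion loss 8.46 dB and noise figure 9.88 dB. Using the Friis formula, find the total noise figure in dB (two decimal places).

1.25 dB

Convert to linear (a loss of L dB is a gain of −L dB): F_i = 10^(NF_i/10), G_i = 10^(G_i,dB/10)
  Stage 1: F_1 = 10^(0.894/10) = 1.229, G_1 = 10^(19.2/10) = 83.18
  Stage 2: F_2 = 10^(9.88/10) = 9.727, G_2 = 10^(−8.46/10) = 0.1426
Friis cascade:
  F = 1.229 + (9.727 − 1)/83.18 = 1.333
NF = 10 log₁₀(1.333) = 1.25 dB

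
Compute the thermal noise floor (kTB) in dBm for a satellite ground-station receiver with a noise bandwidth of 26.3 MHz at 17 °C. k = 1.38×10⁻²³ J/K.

T = 17 °C + 273.15 = 290.15 K
P_n = kTB = 1.38×10⁻²³ × 290.15 × 2.63×10⁷ = 1.05×10⁻¹³ W
In dBm: 10 log₁₀(1.05×10⁻¹³ / 10⁻³) = −99.8 dBm

−99.8 dBm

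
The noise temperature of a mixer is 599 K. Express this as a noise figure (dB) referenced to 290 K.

4.87 dB

F = 1 + T_e/T₀ = 1 + 599/290 = 3.06552
NF = 10 log₁₀(3.06552) = 4.87 dB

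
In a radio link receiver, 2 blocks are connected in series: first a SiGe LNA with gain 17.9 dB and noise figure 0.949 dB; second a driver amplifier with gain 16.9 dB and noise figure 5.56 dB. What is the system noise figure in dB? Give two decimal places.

1.09 dB

Convert to linear (a loss of L dB is a gain of −L dB): F_i = 10^(NF_i/10), G_i = 10^(G_i,dB/10)
  Stage 1: F_1 = 10^(0.949/10) = 1.244, G_1 = 10^(17.9/10) = 61.66
  Stage 2: F_2 = 10^(5.56/10) = 3.597, G_2 = 10^(16.9/10) = 48.98
Friis cascade:
  F = 1.244 + (3.597 − 1)/61.66 = 1.286
NF = 10 log₁₀(1.286) = 1.09 dB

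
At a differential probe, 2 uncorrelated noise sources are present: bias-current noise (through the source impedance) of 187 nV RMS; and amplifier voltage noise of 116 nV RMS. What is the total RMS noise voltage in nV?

220 nV

Uncorrelated sources add in power (mean-square): V_tot = √(ΣV_i²)
V_tot = √[(1.87×10⁻⁷)² + (1.16×10⁻⁷)²] = 2.20×10⁻⁷ V = 220 nV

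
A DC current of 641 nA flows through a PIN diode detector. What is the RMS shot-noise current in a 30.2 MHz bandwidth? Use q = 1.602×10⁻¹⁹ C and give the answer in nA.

I_n = √(2qI·B)
2qI·B = 2 × 1.602×10⁻¹⁹ × 6.41×10⁻⁷ × 3.02×10⁷ = 6.20×10⁻¹⁸ A²
I_n = √(6.20×10⁻¹⁸) = 2.49×10⁻⁹ A = 2.49 nA

2.49 nA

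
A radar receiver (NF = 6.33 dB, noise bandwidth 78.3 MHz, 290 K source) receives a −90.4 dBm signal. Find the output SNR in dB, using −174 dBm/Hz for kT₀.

−1.7 dB

Noise floor: N = −174 + 10 log₁₀(B) + NF
10 log₁₀(7.83×10⁷) = 78.94 dB
N = −174 + 78.94 + 6.33 = −88.73 dBm
SNR = P_sig − N = −90.4 − (−88.73) = −1.67 dB → −1.7 dB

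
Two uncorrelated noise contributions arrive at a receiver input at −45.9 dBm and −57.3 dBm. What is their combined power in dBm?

Convert to linear, add, convert back:
P₁ = 2.57×10⁻⁸ W, P₂ = 1.86×10⁻⁹ W
P_tot = 2.76×10⁻⁸ W → 10 log₁₀(P_tot / 10⁻³) = −45.6 dBm

−45.6 dBm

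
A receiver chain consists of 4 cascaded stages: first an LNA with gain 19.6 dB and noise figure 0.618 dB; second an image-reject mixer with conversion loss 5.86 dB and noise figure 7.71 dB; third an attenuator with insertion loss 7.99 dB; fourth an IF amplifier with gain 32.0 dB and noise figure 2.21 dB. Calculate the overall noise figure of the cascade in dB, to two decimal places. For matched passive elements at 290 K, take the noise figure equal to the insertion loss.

2.06 dB

Convert to linear (a loss of L dB is a gain of −L dB): F_i = 10^(NF_i/10), G_i = 10^(G_i,dB/10)
  Stage 1: F_1 = 10^(0.618/10) = 1.153, G_1 = 10^(19.6/10) = 91.20
  Stage 2: F_2 = 10^(7.71/10) = 5.902, G_2 = 10^(−5.86/10) = 0.2594
  Stage 3: F_3 = 10^(7.99/10) = 6.295, G_3 = 10^(−7.99/10) = 0.1589
  Stage 4: F_4 = 10^(2.21/10) = 1.663, G_4 = 10^(32.0/10) = 1585
Friis cascade:
  F = 1.153 + (5.902 − 1)/91.20 + (6.295 − 1)/23.66 + (1.663 − 1)/3.758 = 1.607
NF = 10 log₁₀(1.607) = 2.06 dB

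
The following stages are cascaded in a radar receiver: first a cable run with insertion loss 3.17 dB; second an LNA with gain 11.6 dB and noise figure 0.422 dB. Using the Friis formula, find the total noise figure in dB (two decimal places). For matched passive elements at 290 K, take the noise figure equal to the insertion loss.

Convert to linear (a loss of L dB is a gain of −L dB): F_i = 10^(NF_i/10), G_i = 10^(G_i,dB/10)
  Stage 1: F_1 = 10^(3.17/10) = 2.075, G_1 = 10^(−3.17/10) = 0.4819
  Stage 2: F_2 = 10^(0.422/10) = 1.102, G_2 = 10^(11.6/10) = 14.45
Friis cascade:
  F = 2.075 + (1.102 − 1)/0.4819 = 2.287
NF = 10 log₁₀(2.287) = 3.59 dB

3.59 dB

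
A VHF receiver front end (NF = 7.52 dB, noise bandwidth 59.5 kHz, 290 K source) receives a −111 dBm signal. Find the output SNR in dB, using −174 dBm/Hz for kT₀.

Noise floor: N = −174 + 10 log₁₀(B) + NF
10 log₁₀(5.95×10⁴) = 47.75 dB
N = −174 + 47.75 + 7.52 = −118.73 dBm
SNR = P_sig − N = −111 − (−118.73) = 7.73 dB → 7.7 dB

7.7 dB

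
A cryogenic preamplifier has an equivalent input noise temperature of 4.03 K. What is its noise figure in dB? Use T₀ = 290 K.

0.060 dB

F = 1 + T_e/T₀ = 1 + 4.03/290 = 1.0139
NF = 10 log₁₀(1.0139) = 0.060 dB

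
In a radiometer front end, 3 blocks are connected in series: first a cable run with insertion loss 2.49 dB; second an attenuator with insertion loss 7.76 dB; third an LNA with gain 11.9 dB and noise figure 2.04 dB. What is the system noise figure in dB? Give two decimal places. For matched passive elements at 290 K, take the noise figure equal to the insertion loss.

12.29 dB

Convert to linear (a loss of L dB is a gain of −L dB): F_i = 10^(NF_i/10), G_i = 10^(G_i,dB/10)
  Stage 1: F_1 = 10^(2.49/10) = 1.774, G_1 = 10^(−2.49/10) = 0.5636
  Stage 2: F_2 = 10^(7.76/10) = 5.970, G_2 = 10^(−7.76/10) = 0.1675
  Stage 3: F_3 = 10^(2.04/10) = 1.600, G_3 = 10^(11.9/10) = 15.49
Friis cascade:
  F = 1.774 + (5.970 − 1)/0.5636 + (1.600 − 1)/0.09441 = 16.94
NF = 10 log₁₀(16.94) = 12.29 dB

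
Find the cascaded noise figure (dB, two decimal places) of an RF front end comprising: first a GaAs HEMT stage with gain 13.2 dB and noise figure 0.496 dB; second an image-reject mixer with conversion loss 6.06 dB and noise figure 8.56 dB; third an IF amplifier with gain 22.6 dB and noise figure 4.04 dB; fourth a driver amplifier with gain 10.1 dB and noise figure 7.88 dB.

Convert to linear (a loss of L dB is a gain of −L dB): F_i = 10^(NF_i/10), G_i = 10^(G_i,dB/10)
  Stage 1: F_1 = 10^(0.496/10) = 1.121, G_1 = 10^(13.2/10) = 20.89
  Stage 2: F_2 = 10^(8.56/10) = 7.178, G_2 = 10^(−6.06/10) = 0.2477
  Stage 3: F_3 = 10^(4.04/10) = 2.535, G_3 = 10^(22.6/10) = 182.0
  Stage 4: F_4 = 10^(7.88/10) = 6.138, G_4 = 10^(10.1/10) = 10.23
Friis cascade:
  F = 1.121 + (7.178 − 1)/20.89 + (2.535 − 1)/5.176 + (6.138 − 1)/941.9 = 1.719
NF = 10 log₁₀(1.719) = 2.35 dB

2.35 dB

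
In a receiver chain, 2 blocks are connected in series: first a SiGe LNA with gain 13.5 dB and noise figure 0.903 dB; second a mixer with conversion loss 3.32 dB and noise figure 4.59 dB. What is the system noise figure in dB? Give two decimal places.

Convert to linear (a loss of L dB is a gain of −L dB): F_i = 10^(NF_i/10), G_i = 10^(G_i,dB/10)
  Stage 1: F_1 = 10^(0.903/10) = 1.231, G_1 = 10^(13.5/10) = 22.39
  Stage 2: F_2 = 10^(4.59/10) = 2.877, G_2 = 10^(−3.32/10) = 0.4656
Friis cascade:
  F = 1.231 + (2.877 − 1)/22.39 = 1.315
NF = 10 log₁₀(1.315) = 1.19 dB

1.19 dB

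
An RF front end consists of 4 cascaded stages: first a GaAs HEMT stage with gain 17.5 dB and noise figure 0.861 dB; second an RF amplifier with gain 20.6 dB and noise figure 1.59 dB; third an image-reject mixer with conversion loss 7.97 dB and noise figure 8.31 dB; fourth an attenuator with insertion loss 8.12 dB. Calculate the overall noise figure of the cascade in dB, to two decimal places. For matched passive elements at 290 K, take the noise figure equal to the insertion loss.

Convert to linear (a loss of L dB is a gain of −L dB): F_i = 10^(NF_i/10), G_i = 10^(G_i,dB/10)
  Stage 1: F_1 = 10^(0.861/10) = 1.219, G_1 = 10^(17.5/10) = 56.23
  Stage 2: F_2 = 10^(1.59/10) = 1.442, G_2 = 10^(20.6/10) = 114.8
  Stage 3: F_3 = 10^(8.31/10) = 6.776, G_3 = 10^(−7.97/10) = 0.1596
  Stage 4: F_4 = 10^(8.12/10) = 6.486, G_4 = 10^(−8.12/10) = 0.1542
Friis cascade:
  F = 1.219 + (1.442 − 1)/56.23 + (6.776 − 1)/6457 + (6.486 − 1)/1030 = 1.233
NF = 10 log₁₀(1.233) = 0.91 dB

0.91 dB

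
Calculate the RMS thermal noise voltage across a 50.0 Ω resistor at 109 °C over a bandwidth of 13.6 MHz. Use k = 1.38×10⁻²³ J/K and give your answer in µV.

T = 109 °C + 273.15 = 382.15 K
V_n = √(4kTRB)
4kTRB = 4 × 1.38×10⁻²³ × 382.15 × 5.00×10¹ × 1.36×10⁷ = 1.43×10⁻¹¹ V²
V_n = √(1.43×10⁻¹¹) = 3.79×10⁻⁶ V = 3.79 µV

3.79 µV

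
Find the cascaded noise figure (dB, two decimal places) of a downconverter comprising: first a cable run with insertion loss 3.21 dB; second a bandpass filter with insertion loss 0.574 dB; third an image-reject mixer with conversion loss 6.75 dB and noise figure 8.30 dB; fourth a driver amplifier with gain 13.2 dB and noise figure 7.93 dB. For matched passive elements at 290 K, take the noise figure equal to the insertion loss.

Convert to linear (a loss of L dB is a gain of −L dB): F_i = 10^(NF_i/10), G_i = 10^(G_i,dB/10)
  Stage 1: F_1 = 10^(3.21/10) = 2.094, G_1 = 10^(−3.21/10) = 0.4775
  Stage 2: F_2 = 10^(0.574/10) = 1.141, G_2 = 10^(−0.574/10) = 0.8762
  Stage 3: F_3 = 10^(8.30/10) = 6.761, G_3 = 10^(−6.75/10) = 0.2113
  Stage 4: F_4 = 10^(7.93/10) = 6.209, G_4 = 10^(13.2/10) = 20.89
Friis cascade:
  F = 2.094 + (1.141 − 1)/0.4775 + (6.761 − 1)/0.4184 + (6.209 − 1)/0.08843 = 75.06
NF = 10 log₁₀(75.06) = 18.75 dB

18.75 dB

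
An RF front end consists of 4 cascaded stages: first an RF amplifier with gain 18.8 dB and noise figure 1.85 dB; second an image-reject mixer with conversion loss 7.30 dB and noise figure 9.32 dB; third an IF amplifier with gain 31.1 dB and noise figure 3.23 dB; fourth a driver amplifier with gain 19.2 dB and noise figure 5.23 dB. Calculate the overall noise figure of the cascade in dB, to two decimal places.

Convert to linear (a loss of L dB is a gain of −L dB): F_i = 10^(NF_i/10), G_i = 10^(G_i,dB/10)
  Stage 1: F_1 = 10^(1.85/10) = 1.531, G_1 = 10^(18.8/10) = 75.86
  Stage 2: F_2 = 10^(9.32/10) = 8.551, G_2 = 10^(−7.30/10) = 0.1862
  Stage 3: F_3 = 10^(3.23/10) = 2.104, G_3 = 10^(31.1/10) = 1288
  Stage 4: F_4 = 10^(5.23/10) = 3.334, G_4 = 10^(19.2/10) = 83.18
Friis cascade:
  F = 1.531 + (8.551 − 1)/75.86 + (2.104 − 1)/14.13 + (3.334 − 1)/1.820×10⁴ = 1.709
NF = 10 log₁₀(1.709) = 2.33 dB

2.33 dB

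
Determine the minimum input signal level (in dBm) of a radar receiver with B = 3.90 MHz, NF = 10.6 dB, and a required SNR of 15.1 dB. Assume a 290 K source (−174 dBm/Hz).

Sensitivity = −174 + 10 log₁₀(B) + NF + SNR_min
= −174 + 65.91 + 10.6 + 15.1
= −82.39 dBm → −82.4 dBm

−82.4 dBm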